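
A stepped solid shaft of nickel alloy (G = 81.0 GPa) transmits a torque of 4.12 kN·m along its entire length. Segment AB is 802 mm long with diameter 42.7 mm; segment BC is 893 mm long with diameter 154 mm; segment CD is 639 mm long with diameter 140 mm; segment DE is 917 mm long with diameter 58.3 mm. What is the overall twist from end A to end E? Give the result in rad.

J_AB = π(0.0427)⁴/32 = 3.26×10^-7 m⁴; J_BC = π(0.154)⁴/32 = 5.52×10^-5 m⁴; J_CD = π(0.140)⁴/32 = 3.77×10^-5 m⁴; J_DE = π(0.0583)⁴/32 = 1.13×10^-6 m⁴.
θ = (T/G)·Σ L_i/J_i = (4120/81.0×10⁹)·(0.802/3.26×10^-7 + 0.893/5.52×10^-5 + 0.639/3.77×10^-5 + 0.917/1.13×10^-6) = 0.1678 rad.

0.168 rad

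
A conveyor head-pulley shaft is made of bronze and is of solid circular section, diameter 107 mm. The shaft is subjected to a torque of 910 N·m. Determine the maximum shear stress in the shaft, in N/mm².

3.78 N/mm²

J = πd⁴/32 = π(0.107)⁴/32 = 1.287×10^-5 m⁴.
τ_max = T·r/J = 910.0 × 0.0535 / 1.287×10^-5 = 3.783×10^6 Pa.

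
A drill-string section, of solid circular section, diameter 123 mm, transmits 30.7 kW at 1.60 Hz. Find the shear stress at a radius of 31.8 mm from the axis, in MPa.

4.32 MPa

ω = 2π·1.60 = 10.05 rad/s, so T = P/ω = 30.7×10³ / 10.05 = 3054 N·m.
J = πd⁴/32 = π(0.123)⁴/32 = 2.247×10^-5 m⁴.
Shear stress varies linearly with radius: τ = T·r/J = 3054 × 0.0318 / 2.247×10^-5 = 4.322×10^6 Pa.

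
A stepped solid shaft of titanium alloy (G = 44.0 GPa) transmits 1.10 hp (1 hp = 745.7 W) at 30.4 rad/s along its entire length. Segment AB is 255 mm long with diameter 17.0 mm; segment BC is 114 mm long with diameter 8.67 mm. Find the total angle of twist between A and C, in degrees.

8.31°

ω = 30.4 rad/s, so T = P/ω = 1.10×745.7 / 30.40 = 26.98 N·m.
J_AB = π(0.0170)⁴/32 = 8.20×10^-9 m⁴; J_BC = π(0.00867)⁴/32 = 5.55×10^-10 m⁴.
θ = (T/G)·Σ L_i/J_i = (26.98/44.0×10⁹)·(0.255/8.20×10^-9 + 0.114/5.55×10^-10) = 0.1451 rad.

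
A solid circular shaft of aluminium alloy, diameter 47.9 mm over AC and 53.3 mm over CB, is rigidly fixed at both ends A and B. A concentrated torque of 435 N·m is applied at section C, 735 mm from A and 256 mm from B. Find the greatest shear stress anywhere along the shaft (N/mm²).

11.9 N/mm²

Compatibility: T_A·a/J_AC = T_B·b/J_CB with T_A + T_B = T₀.
J_AC = 5.17×10^-7 m⁴, J_CB = 7.92×10^-7 m⁴, so T_A = T₀·(J_AC/a)/((J_AC/a)+(J_CB/b)) = 80.53 N·m, T_B = 354.5 N·m.
τ in each portion: τ_AC = 3.73×10^6 Pa, τ_CB = 1.19×10^7 Pa; maximum is in CB.
τ_max = T_CB·r/J = 354.5·0.0267/7.92×10^-7 = 1.192×10^7 Pa.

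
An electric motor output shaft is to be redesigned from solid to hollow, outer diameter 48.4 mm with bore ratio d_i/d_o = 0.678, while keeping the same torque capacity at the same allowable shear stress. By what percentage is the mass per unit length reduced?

36.7 %

Equal τ_max and T ⇒ the solid shaft needs d_s³ = d_o³(1−k⁴), so d_s = 48.4·(1−0.678⁴)^(1/3) = 44.72 mm.
Area ratio A_h/A_s = d_o²(1−k²)/d_s² = (1−k²)/(1−k⁴)^(2/3) = 0.6330.
Mass saving = 1 − 0.6330 = 36.7 %.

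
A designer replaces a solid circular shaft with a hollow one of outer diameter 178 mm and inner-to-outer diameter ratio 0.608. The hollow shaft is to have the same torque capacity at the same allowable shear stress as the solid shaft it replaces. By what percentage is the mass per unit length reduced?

Equal τ_max and T ⇒ the solid shaft needs d_s³ = d_o³(1−k⁴), so d_s = 178·(1−0.608⁴)^(1/3) = 169.5 mm.
Area ratio A_h/A_s = d_o²(1−k²)/d_s² = (1−k²)/(1−k⁴)^(2/3) = 0.6952.
Mass saving = 1 − 0.6952 = 30.5 %.

30.5 %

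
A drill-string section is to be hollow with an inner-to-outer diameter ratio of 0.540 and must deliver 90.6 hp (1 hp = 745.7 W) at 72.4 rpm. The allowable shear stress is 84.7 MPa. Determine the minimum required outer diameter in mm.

ω = 2π·72.4/60 = 7.582 rad/s, so T = P/ω = 90.6×745.7 / 7.582 = 8911 N·m.
For a hollow shaft with d_i/d_o = 0.540: τ_max = 16T/(π d_o³ (1−k⁴)), so d_o = [16T/(π τ_allow (1−k⁴))]^(1/3) = [16·8911/(π·8.47×10^7·0.9150)]^(1/3) = 0.08366 m.

83.7 mm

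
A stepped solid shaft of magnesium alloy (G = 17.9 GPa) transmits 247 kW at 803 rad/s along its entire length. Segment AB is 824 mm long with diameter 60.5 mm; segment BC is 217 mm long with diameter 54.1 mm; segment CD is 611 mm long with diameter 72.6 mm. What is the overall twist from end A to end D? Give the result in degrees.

ω = 803 rad/s, so T = P/ω = 247×10³ / 803.0 = 307.6 N·m.
J_AB = π(0.0605)⁴/32 = 1.32×10^-6 m⁴; J_BC = π(0.0541)⁴/32 = 8.41×10^-7 m⁴; J_CD = π(0.0726)⁴/32 = 2.73×10^-6 m⁴.
θ = (T/G)·Σ L_i/J_i = (307.6/17.9×10⁹)·(0.824/1.32×10^-6 + 0.217/8.41×10^-7 + 0.611/2.73×10^-6) = 0.01905 rad.

1.09°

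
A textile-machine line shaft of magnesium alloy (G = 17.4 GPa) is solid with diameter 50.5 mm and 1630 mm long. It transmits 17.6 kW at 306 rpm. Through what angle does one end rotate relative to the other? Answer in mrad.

ω = 2π·306/60 = 32.04 rad/s, so T = P/ω = 17.6×10³ / 32.04 = 549.2 N·m.
J = πd⁴/32 = π(0.0505)⁴/32 = 6.385×10^-7 m⁴.
θ = T·L/(G·J) = 549.2 × 1.63 / (17.4×10⁹ × 6.385×10^-7) = 0.08058 rad.

80.6 mrad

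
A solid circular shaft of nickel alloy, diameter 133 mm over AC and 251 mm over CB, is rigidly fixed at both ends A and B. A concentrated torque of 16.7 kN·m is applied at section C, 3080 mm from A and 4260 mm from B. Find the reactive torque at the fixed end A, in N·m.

1640 N·m

Compatibility: T_A·a/J_AC = T_B·b/J_CB with T_A + T_B = T₀.
J_AC = 3.07×10^-5 m⁴, J_CB = 3.90×10^-4 m⁴, so T_A = T₀·(J_AC/a)/((J_AC/a)+(J_CB/b)) = 1642 N·m, T_B = 15060 N·m.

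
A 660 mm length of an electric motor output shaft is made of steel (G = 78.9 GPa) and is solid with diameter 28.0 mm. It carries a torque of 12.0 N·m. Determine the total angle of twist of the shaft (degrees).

J = πd⁴/32 = π(0.0280)⁴/32 = 6.034×10^-8 m⁴.
θ = T·L/(G·J) = 12.00 × 0.660 / (78.9×10⁹ × 6.034×10^-8) = 1.663×10^-3 rad.

0.0953°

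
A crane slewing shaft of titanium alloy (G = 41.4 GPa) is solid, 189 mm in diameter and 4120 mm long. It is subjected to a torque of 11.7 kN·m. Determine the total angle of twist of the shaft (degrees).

J = πd⁴/32 = π(0.189)⁴/32 = 1.253×10^-4 m⁴.
θ = T·L/(G·J) = 11700 × 4.12 / (41.4×10⁹ × 1.253×10^-4) = 9.295×10^-3 rad.

0.533°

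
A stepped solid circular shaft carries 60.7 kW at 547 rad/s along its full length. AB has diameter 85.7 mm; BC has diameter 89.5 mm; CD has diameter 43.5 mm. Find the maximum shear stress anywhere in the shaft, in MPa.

6.87 MPa

ω = 547 rad/s, so T = P/ω = 60.7×10³ / 547.0 = 111.0 N·m.
Under the same torque, τ_max = 16T/(πd³) is largest where d is smallest — segment CD (d = 43.5 mm).
τ_max = 16·111.0/(π·(0.0435)³) = 6.866×10^6 Pa.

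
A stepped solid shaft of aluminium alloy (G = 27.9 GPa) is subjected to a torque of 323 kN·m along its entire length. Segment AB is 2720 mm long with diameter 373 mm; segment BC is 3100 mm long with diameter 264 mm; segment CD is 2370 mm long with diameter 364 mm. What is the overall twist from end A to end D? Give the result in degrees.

6.17°

J_AB = π(0.373)⁴/32 = 1.90×10^-3 m⁴; J_BC = π(0.264)⁴/32 = 4.77×10^-4 m⁴; J_CD = π(0.364)⁴/32 = 1.72×10^-3 m⁴.
θ = (T/G)·Σ L_i/J_i = (323000/27.9×10⁹)·(2.72/1.90×10^-3 + 3.10/4.77×10^-4 + 2.37/1.72×10^-3) = 0.1077 rad.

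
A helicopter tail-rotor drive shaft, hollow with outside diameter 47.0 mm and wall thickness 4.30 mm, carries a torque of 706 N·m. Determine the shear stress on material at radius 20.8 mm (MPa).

J = π(d_o⁴ − d_i⁴)/32 = π(0.0470⁴ − 0.0384⁴)/32 = 2.656×10^-7 m⁴.
Shear stress varies linearly with radius: τ = T·r/J = 706.0 × 0.0208 / 2.656×10^-7 = 5.529×10^7 Pa.

55.3 MPa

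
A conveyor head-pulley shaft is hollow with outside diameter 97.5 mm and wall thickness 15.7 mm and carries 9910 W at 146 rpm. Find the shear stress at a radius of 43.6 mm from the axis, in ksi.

0.586 ksi

ω = 2π·146/60 = 15.29 rad/s, so T = P/ω = 9910 / 15.29 = 648.2 N·m.
J = π(d_o⁴ − d_i⁴)/32 = π(0.0975⁴ − 0.0661⁴)/32 = 6.998×10^-6 m⁴.
Shear stress varies linearly with radius: τ = T·r/J = 648.2 × 0.0436 / 6.998×10^-6 = 4.038×10^6 Pa.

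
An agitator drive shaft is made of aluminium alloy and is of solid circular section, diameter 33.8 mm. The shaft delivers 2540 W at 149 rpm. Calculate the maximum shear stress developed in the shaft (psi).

ω = 2π·149/60 = 15.60 rad/s, so T = P/ω = 2540 / 15.60 = 162.8 N·m.
J = πd⁴/32 = π(0.0338)⁴/32 = 1.281×10^-7 m⁴.
τ_max = T·r/J = 162.8 × 0.0169 / 1.281×10^-7 = 2.147×10^7 Pa.

3110 psi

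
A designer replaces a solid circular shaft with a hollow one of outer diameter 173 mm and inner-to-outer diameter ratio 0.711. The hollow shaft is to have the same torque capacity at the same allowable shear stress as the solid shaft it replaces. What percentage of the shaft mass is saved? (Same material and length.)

39.8 %

Equal τ_max and T ⇒ the solid shaft needs d_s³ = d_o³(1−k⁴), so d_s = 173·(1−0.711⁴)^(1/3) = 156.8 mm.
Area ratio A_h/A_s = d_o²(1−k²)/d_s² = (1−k²)/(1−k⁴)^(2/3) = 0.6020.
Mass saving = 1 − 0.6020 = 39.8 %.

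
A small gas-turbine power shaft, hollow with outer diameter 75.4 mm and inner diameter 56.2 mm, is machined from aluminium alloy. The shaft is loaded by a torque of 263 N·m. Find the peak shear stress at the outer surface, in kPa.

4520 kPa

J = π(d_o⁴ − d_i⁴)/32 = π(0.0754⁴ − 0.0562⁴)/32 = 2.194×10^-6 m⁴.
τ_max = T·r/J = 263.0 × 0.0377 / 2.194×10^-6 = 4.520×10^6 Pa.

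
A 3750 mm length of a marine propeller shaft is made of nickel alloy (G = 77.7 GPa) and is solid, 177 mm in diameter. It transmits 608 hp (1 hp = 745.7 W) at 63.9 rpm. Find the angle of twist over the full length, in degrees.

1.94°

ω = 2π·63.9/60 = 6.692 rad/s, so T = P/ω = 608×745.7 / 6.692 = 67750 N·m.
J = πd⁴/32 = π(0.177)⁴/32 = 9.636×10^-5 m⁴.
θ = T·L/(G·J) = 67750 × 3.75 / (77.7×10⁹ × 9.636×10^-5) = 0.03394 rad.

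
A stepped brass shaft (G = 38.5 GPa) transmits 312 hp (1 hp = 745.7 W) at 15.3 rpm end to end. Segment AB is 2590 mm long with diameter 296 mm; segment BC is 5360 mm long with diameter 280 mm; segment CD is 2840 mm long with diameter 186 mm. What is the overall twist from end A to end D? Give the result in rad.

ω = 2π·15.3/60 = 1.602 rad/s, so T = P/ω = 312×745.7 / 1.602 = 145200 N·m.
J_AB = π(0.296)⁴/32 = 7.54×10^-4 m⁴; J_BC = π(0.280)⁴/32 = 6.03×10^-4 m⁴; J_CD = π(0.186)⁴/32 = 1.18×10^-4 m⁴.
θ = (T/G)·Σ L_i/J_i = (145200/38.5×10⁹)·(2.59/7.54×10^-4 + 5.36/6.03×10^-4 + 2.84/1.18×10^-4) = 0.1376 rad.

0.138 rad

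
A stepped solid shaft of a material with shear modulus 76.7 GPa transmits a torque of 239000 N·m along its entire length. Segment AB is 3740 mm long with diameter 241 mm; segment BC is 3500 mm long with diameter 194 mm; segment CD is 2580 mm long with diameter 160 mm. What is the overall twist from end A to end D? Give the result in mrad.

J_AB = π(0.241)⁴/32 = 3.31×10^-4 m⁴; J_BC = π(0.194)⁴/32 = 1.39×10^-4 m⁴; J_CD = π(0.160)⁴/32 = 6.43×10^-5 m⁴.
θ = (T/G)·Σ L_i/J_i = (239000/76.7×10⁹)·(3.74/3.31×10^-4 + 3.50/1.39×10^-4 + 2.58/6.43×10^-5) = 0.2386 rad.

239 mrad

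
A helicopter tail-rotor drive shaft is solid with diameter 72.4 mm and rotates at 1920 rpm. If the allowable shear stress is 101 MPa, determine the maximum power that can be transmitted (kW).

1510 kW

J = πd⁴/32 = π(0.0724)⁴/32 = 2.697×10^-6 m⁴.
T_max = τ_allow·J/r = 1.01×10^8 × 2.697×10^-6 / 0.0362 = 7526 N·m.
ω = 2π·1920/60 = 201.1 rad/s, so P_max = T_max·ω = 1.513×10^6 W.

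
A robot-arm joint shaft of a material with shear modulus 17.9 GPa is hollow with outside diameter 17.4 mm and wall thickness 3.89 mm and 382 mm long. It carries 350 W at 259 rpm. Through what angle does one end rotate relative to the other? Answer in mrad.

ω = 2π·259/60 = 27.12 rad/s, so T = P/ω = 350 / 27.12 = 12.90 N·m.
J = π(d_o⁴ − d_i⁴)/32 = π(0.0174⁴ − 0.00962⁴)/32 = 8.158×10^-9 m⁴.
θ = T·L/(G·J) = 12.90 × 0.382 / (17.9×10⁹ × 8.158×10^-9) = 0.03376 rad.

33.8 mrad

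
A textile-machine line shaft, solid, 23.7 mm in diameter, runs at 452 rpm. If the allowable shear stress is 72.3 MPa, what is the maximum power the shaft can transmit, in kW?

8.94 kW

J = πd⁴/32 = π(0.0237)⁴/32 = 3.097×10^-8 m⁴.
T_max = τ_allow·J/r = 7.23×10^7 × 3.097×10^-8 / 0.0118 = 189.0 N·m.
ω = 2π·452/60 = 47.33 rad/s, so P_max = T_max·ω = 8945 W.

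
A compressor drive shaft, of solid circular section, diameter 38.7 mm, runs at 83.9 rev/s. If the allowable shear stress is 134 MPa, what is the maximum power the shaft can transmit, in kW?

804 kW

J = πd⁴/32 = π(0.0387)⁴/32 = 2.202×10^-7 m⁴.
T_max = τ_allow·J/r = 1.34×10^8 × 2.202×10^-7 / 0.0194 = 1525 N·m.
ω = 2π·83.9 = 527.2 rad/s, so P_max = T_max·ω = 8.039×10^5 W.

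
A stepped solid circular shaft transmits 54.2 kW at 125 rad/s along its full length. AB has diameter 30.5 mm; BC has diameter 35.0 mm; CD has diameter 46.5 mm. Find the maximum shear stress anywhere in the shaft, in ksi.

ω = 125 rad/s, so T = P/ω = 54.2×10³ / 125.0 = 433.6 N·m.
Under the same torque, τ_max = 16T/(πd³) is largest where d is smallest — segment AB (d = 30.5 mm).
τ_max = 16·433.6/(π·(0.0305)³) = 7.783×10^7 Pa.

11.3 ksi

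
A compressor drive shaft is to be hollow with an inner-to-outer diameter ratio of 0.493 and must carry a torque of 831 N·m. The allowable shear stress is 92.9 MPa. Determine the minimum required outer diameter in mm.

For a hollow shaft with d_i/d_o = 0.493: τ_max = 16T/(π d_o³ (1−k⁴)), so d_o = [16T/(π τ_allow (1−k⁴))]^(1/3) = [16·831.0/(π·9.29×10^7·0.9409)]^(1/3) = 0.03645 m.

36.4 mm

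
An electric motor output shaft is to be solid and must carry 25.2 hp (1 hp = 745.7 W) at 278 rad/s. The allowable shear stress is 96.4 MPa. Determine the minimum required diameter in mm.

ω = 278 rad/s, so T = P/ω = 25.2×745.7 / 278.0 = 67.60 N·m.
For a solid shaft τ_max = 16T/(πd³), so d = (16T/(π τ_allow))^(1/3) = (16·67.60/(π·9.64×10^7))^(1/3) = 0.01529 m.

15.3 mm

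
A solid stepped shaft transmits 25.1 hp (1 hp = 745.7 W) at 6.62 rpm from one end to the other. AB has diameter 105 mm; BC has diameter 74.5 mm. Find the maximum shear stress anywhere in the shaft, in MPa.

ω = 2π·6.62/60 = 0.6932 rad/s, so T = P/ω = 25.1×745.7 / 0.6932 = 27000 N·m.
Under the same torque, τ_max = 16T/(πd³) is largest where d is smallest — segment BC (d = 74.5 mm).
τ_max = 16·27000/(π·(0.0745)³) = 3.325×10^8 Pa.

333 MPa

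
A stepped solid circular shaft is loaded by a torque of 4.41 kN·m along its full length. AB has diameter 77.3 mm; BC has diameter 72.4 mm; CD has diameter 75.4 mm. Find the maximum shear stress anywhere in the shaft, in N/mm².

59.2 N/mm²

Under the same torque, τ_max = 16T/(πd³) is largest where d is smallest — segment BC (d = 72.4 mm).
τ_max = 16·4410/(π·(0.0724)³) = 5.918×10^7 Pa.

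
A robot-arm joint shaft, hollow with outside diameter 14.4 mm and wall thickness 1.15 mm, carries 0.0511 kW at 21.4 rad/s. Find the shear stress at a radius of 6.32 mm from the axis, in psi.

1030 psi

ω = 21.4 rad/s, so T = P/ω = 0.0511×10³ / 21.40 = 2.388 N·m.
J = π(d_o⁴ − d_i⁴)/32 = π(0.0144⁴ − 0.0121⁴)/32 = 2.117×10^-9 m⁴.
Shear stress varies linearly with radius: τ = T·r/J = 2.388 × 0.00632 / 2.117×10^-9 = 7.129×10^6 Pa.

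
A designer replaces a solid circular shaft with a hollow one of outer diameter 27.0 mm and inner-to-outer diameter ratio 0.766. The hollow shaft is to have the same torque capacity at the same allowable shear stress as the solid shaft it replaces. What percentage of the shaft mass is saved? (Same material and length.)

Equal τ_max and T ⇒ the solid shaft needs d_s³ = d_o³(1−k⁴), so d_s = 27.0·(1−0.766⁴)^(1/3) = 23.46 mm.
Area ratio A_h/A_s = d_o²(1−k²)/d_s² = (1−k²)/(1−k⁴)^(2/3) = 0.5475.
Mass saving = 1 − 0.5475 = 45.2 %.

45.2 %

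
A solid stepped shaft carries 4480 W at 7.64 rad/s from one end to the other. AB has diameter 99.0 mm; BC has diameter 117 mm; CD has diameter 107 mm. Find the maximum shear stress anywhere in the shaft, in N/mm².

3.08 N/mm²

ω = 7.64 rad/s, so T = P/ω = 4480 / 7.640 = 586.4 N·m.
Under the same torque, τ_max = 16T/(πd³) is largest where d is smallest — segment AB (d = 99.0 mm).
τ_max = 16·586.4/(π·(0.0990)³) = 3.078×10^6 Pa.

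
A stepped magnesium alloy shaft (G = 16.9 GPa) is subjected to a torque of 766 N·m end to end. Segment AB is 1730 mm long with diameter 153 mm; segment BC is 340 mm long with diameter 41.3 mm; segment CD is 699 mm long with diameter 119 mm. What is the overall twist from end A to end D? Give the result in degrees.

3.27°

J_AB = π(0.153)⁴/32 = 5.38×10^-5 m⁴; J_BC = π(0.0413)⁴/32 = 2.86×10^-7 m⁴; J_CD = π(0.119)⁴/32 = 1.97×10^-5 m⁴.
θ = (T/G)·Σ L_i/J_i = (766.0/16.9×10⁹)·(1.73/5.38×10^-5 + 0.340/2.86×10^-7 + 0.699/1.97×10^-5) = 0.05702 rad.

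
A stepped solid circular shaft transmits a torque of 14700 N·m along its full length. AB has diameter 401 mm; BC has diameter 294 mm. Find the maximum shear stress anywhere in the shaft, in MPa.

2.95 MPa

Under the same torque, τ_max = 16T/(πd³) is largest where d is smallest — segment BC (d = 294 mm).
τ_max = 16·14700/(π·(0.294)³) = 2.946×10^6 Pa.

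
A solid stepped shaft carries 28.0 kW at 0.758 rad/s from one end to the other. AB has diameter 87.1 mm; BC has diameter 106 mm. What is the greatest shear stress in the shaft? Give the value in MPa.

285 MPa

ω = 0.758 rad/s, so T = P/ω = 28.0×10³ / 0.7580 = 36940 N·m.
Under the same torque, τ_max = 16T/(πd³) is largest where d is smallest — segment AB (d = 87.1 mm).
τ_max = 16·36940/(π·(0.0871)³) = 2.847×10^8 Pa.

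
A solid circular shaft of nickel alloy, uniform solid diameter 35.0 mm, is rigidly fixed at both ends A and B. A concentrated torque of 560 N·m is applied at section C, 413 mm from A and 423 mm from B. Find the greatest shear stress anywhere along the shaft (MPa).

With uniform GJ and both ends fixed, compatibility θ_AC = θ_CB gives T_A·a = T_B·b, together with T_A + T_B = T₀.
T_A = T₀·b/(a+b) = 560.0·423/836.0 = 283.3 N·m; T_B = 276.7 N·m.
τ in each portion: τ_AC = 3.37×10^7 Pa, τ_CB = 3.29×10^7 Pa; maximum is in AC.
τ_max = T_AC·r/J = 283.3·0.0175/1.47×10^-7 = 3.366×10^7 Pa.

33.7 MPa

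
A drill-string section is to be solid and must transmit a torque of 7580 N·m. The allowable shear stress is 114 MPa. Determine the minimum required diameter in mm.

For a solid shaft τ_max = 16T/(πd³), so d = (16T/(π τ_allow))^(1/3) = (16·7580/(π·1.14×10^8))^(1/3) = 0.06970 m.

69.7 mm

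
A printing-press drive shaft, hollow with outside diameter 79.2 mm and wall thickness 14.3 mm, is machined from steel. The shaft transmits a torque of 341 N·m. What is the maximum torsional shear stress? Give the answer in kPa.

J = π(d_o⁴ − d_i⁴)/32 = π(0.0792⁴ − 0.0506⁴)/32 = 3.219×10^-6 m⁴.
τ_max = T·r/J = 341.0 × 0.0396 / 3.219×10^-6 = 4.195×10^6 Pa.

4190 kPa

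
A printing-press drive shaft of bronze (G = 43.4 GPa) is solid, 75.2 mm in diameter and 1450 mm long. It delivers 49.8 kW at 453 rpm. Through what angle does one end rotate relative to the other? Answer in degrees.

ω = 2π·453/60 = 47.44 rad/s, so T = P/ω = 49.8×10³ / 47.44 = 1050 N·m.
J = πd⁴/32 = π(0.0752)⁴/32 = 3.140×10^-6 m⁴.
θ = T·L/(G·J) = 1050 × 1.45 / (43.4×10⁹ × 3.140×10^-6) = 0.01117 rad.

0.640°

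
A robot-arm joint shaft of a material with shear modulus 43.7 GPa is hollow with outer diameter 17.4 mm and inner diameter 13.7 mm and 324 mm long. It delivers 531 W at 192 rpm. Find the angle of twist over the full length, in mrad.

35.3 mrad

ω = 2π·192/60 = 20.11 rad/s, so T = P/ω = 531 / 20.11 = 26.41 N·m.
J = π(d_o⁴ − d_i⁴)/32 = π(0.0174⁴ − 0.0137⁴)/32 = 5.541×10^-9 m⁴.
θ = T·L/(G·J) = 26.41 × 0.324 / (43.7×10⁹ × 5.541×10^-9) = 0.03534 rad.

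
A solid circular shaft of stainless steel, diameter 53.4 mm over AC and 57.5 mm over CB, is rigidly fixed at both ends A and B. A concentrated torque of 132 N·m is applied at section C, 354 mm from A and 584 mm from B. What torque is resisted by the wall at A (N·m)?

Compatibility: T_A·a/J_AC = T_B·b/J_CB with T_A + T_B = T₀.
J_AC = 7.98×10^-7 m⁴, J_CB = 1.07×10^-6 m⁴, so T_A = T₀·(J_AC/a)/((J_AC/a)+(J_CB/b)) = 72.73 N·m, T_B = 59.27 N·m.

72.7 N·m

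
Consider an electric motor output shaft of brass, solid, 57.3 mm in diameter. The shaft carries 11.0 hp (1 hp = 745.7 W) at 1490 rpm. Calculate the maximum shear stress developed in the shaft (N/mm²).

ω = 2π·1490/60 = 156.0 rad/s, so T = P/ω = 11.0×745.7 / 156.0 = 52.57 N·m.
J = πd⁴/32 = π(0.0573)⁴/32 = 1.058×10^-6 m⁴.
τ_max = T·r/J = 52.57 × 0.0286 / 1.058×10^-6 = 1.423×10^6 Pa.

1.42 N/mm²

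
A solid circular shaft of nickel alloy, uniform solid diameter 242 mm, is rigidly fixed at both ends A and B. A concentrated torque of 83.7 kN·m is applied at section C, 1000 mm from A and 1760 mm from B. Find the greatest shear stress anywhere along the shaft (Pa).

1.92e7 Pa

With uniform GJ and both ends fixed, compatibility θ_AC = θ_CB gives T_A·a = T_B·b, together with T_A + T_B = T₀.
T_A = T₀·b/(a+b) = 83700·1760/2760 = 53370 N·m; T_B = 30330 N·m.
τ in each portion: τ_AC = 1.92×10^7 Pa, τ_CB = 1.09×10^7 Pa; maximum is in AC.
τ_max = T_AC·r/J = 53370·0.121/3.37×10^-4 = 1.918×10^7 Pa.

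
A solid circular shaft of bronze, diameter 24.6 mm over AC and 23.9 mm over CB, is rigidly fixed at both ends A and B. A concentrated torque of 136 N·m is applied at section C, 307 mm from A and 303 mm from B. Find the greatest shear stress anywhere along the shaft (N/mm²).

Compatibility: T_A·a/J_AC = T_B·b/J_CB with T_A + T_B = T₀.
J_AC = 3.60×10^-8 m⁴, J_CB = 3.20×10^-8 m⁴, so T_A = T₀·(J_AC/a)/((J_AC/a)+(J_CB/b)) = 71.48 N·m, T_B = 64.52 N·m.
τ in each portion: τ_AC = 2.45×10^7 Pa, τ_CB = 2.41×10^7 Pa; maximum is in AC.
τ_max = T_AC·r/J = 71.48·0.0123/3.60×10^-8 = 2.445×10^7 Pa.

24.5 N/mm²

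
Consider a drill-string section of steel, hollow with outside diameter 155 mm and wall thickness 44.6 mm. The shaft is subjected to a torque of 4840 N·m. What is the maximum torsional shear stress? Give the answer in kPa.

J = π(d_o⁴ − d_i⁴)/32 = π(0.155⁴ − 0.0658⁴)/32 = 5.483×10^-5 m⁴.
τ_max = T·r/J = 4840 × 0.0775 / 5.483×10^-5 = 6.842×10^6 Pa.

6840 kPa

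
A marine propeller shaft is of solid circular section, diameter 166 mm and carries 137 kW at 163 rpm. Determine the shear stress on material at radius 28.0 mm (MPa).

ω = 2π·163/60 = 17.07 rad/s, so T = P/ω = 137×10³ / 17.07 = 8026 N·m.
J = πd⁴/32 = π(0.166)⁴/32 = 7.455×10^-5 m⁴.
Shear stress varies linearly with radius: τ = T·r/J = 8026 × 0.0280 / 7.455×10^-5 = 3.015×10^6 Pa.

3.01 MPa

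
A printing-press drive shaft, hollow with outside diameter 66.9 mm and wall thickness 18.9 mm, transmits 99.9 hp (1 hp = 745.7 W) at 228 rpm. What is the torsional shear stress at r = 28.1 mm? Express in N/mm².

46.2 N/mm²

ω = 2π·228/60 = 23.88 rad/s, so T = P/ω = 99.9×745.7 / 23.88 = 3120 N·m.
J = π(d_o⁴ − d_i⁴)/32 = π(0.0669⁴ − 0.0291⁴)/32 = 1.896×10^-6 m⁴.
Shear stress varies linearly with radius: τ = T·r/J = 3120 × 0.0281 / 1.896×10^-6 = 4.624×10^7 Pa.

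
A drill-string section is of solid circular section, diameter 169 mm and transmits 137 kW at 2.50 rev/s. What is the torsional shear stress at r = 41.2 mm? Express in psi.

ω = 2π·2.50 = 15.71 rad/s, so T = P/ω = 137×10³ / 15.71 = 8722 N·m.
J = πd⁴/32 = π(0.169)⁴/32 = 8.008×10^-5 m⁴.
Shear stress varies linearly with radius: τ = T·r/J = 8722 × 0.0412 / 8.008×10^-5 = 4.487×10^6 Pa.

651 psi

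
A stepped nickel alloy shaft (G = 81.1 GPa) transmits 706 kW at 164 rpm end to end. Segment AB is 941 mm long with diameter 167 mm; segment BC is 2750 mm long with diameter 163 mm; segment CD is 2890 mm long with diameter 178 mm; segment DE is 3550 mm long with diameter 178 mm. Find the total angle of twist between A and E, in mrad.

59.5 mrad

ω = 2π·164/60 = 17.17 rad/s, so T = P/ω = 706×10³ / 17.17 = 41110 N·m.
J_AB = π(0.167)⁴/32 = 7.64×10^-5 m⁴; J_BC = π(0.163)⁴/32 = 6.93×10^-5 m⁴; J_CD = π(0.178)⁴/32 = 9.86×10^-5 m⁴; J_DE = π(0.178)⁴/32 = 9.86×10^-5 m⁴.
θ = (T/G)·Σ L_i/J_i = (41110/81.1×10⁹)·(0.941/7.64×10^-5 + 2.75/6.93×10^-5 + 2.89/9.86×10^-5 + 3.55/9.86×10^-5) = 0.05948 rad.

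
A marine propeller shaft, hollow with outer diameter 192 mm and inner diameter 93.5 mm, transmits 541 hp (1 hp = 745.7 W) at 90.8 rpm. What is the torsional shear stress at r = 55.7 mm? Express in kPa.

ω = 2π·90.8/60 = 9.509 rad/s, so T = P/ω = 541×745.7 / 9.509 = 42430 N·m.
J = π(d_o⁴ − d_i⁴)/32 = π(0.192⁴ − 0.0935⁴)/32 = 1.259×10^-4 m⁴.
Shear stress varies linearly with radius: τ = T·r/J = 42430 × 0.0557 / 1.259×10^-4 = 1.877×10^7 Pa.

18800 kPa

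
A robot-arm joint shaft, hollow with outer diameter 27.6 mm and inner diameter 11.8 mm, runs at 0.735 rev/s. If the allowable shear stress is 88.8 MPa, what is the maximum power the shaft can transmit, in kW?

1.64 kW

J = π(d_o⁴ − d_i⁴)/32 = π(0.0276⁴ − 0.0118⁴)/32 = 5.507×10^-8 m⁴.
T_max = τ_allow·J/r = 8.88×10^7 × 5.507×10^-8 / 0.0138 = 354.3 N·m.
ω = 2π·0.735 = 4.618 rad/s, so P_max = T_max·ω = 1636 W.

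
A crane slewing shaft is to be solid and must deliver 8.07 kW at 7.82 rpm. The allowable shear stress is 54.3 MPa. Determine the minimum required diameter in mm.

97.4 mm

ω = 2π·7.82/60 = 0.8189 rad/s, so T = P/ω = 8.07×10³ / 0.8189 = 9855 N·m.
For a solid shaft τ_max = 16T/(πd³), so d = (16T/(π τ_allow))^(1/3) = (16·9855/(π·5.43×10^7))^(1/3) = 0.09741 m.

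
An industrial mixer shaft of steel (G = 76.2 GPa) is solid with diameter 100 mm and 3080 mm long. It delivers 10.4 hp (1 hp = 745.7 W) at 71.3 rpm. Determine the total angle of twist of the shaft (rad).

0.00428 rad

ω = 2π·71.3/60 = 7.467 rad/s, so T = P/ω = 10.4×745.7 / 7.467 = 1039 N·m.
J = πd⁴/32 = π(0.100)⁴/32 = 9.817×10^-6 m⁴.
θ = T·L/(G·J) = 1039 × 3.08 / (76.2×10⁹ × 9.817×10^-6) = 4.276×10^-3 rad.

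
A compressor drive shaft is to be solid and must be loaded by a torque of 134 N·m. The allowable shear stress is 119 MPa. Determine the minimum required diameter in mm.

17.9 mm

For a solid shaft τ_max = 16T/(πd³), so d = (16T/(π τ_allow))^(1/3) = (16·134.0/(π·1.19×10^8))^(1/3) = 0.01790 m.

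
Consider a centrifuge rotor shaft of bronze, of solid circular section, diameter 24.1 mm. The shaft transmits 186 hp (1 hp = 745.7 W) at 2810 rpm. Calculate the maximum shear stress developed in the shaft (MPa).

171 MPa

ω = 2π·2810/60 = 294.3 rad/s, so T = P/ω = 186×745.7 / 294.3 = 471.3 N·m.
J = πd⁴/32 = π(0.0241)⁴/32 = 3.312×10^-8 m⁴.
τ_max = T·r/J = 471.3 × 0.0120 / 3.312×10^-8 = 1.715×10^8 Pa.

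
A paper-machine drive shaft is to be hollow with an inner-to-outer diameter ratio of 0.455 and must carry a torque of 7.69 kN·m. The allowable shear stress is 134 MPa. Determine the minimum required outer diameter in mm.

67.3 mm

For a hollow shaft with d_i/d_o = 0.455: τ_max = 16T/(π d_o³ (1−k⁴)), so d_o = [16T/(π τ_allow (1−k⁴))]^(1/3) = [16·7690/(π·1.34×10^8·0.9571)]^(1/3) = 0.06734 m.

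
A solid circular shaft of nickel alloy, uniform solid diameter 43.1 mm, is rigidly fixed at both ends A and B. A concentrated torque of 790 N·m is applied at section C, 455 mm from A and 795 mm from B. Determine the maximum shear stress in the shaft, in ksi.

With uniform GJ and both ends fixed, compatibility θ_AC = θ_CB gives T_A·a = T_B·b, together with T_A + T_B = T₀.
T_A = T₀·b/(a+b) = 790.0·795/1250 = 502.4 N·m; T_B = 287.6 N·m.
τ in each portion: τ_AC = 3.20×10^7 Pa, τ_CB = 1.83×10^7 Pa; maximum is in AC.
τ_max = T_AC·r/J = 502.4·0.0215/3.39×10^-7 = 3.196×10^7 Pa.

4.64 ksi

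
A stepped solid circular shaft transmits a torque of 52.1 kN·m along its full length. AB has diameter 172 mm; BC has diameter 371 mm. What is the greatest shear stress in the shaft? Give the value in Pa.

Under the same torque, τ_max = 16T/(πd³) is largest where d is smallest — segment AB (d = 172 mm).
τ_max = 16·52100/(π·(0.172)³) = 5.215×10^7 Pa.

5.21e7 Pa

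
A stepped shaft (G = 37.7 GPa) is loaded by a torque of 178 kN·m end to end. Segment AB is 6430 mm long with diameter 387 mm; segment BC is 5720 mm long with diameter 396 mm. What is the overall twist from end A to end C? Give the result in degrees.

J_AB = π(0.387)⁴/32 = 2.20×10^-3 m⁴; J_BC = π(0.396)⁴/32 = 2.41×10^-3 m⁴.
θ = (T/G)·Σ L_i/J_i = (178000/37.7×10⁹)·(6.43/2.20×10^-3 + 5.72/2.41×10^-3) = 0.02497 rad.

1.43°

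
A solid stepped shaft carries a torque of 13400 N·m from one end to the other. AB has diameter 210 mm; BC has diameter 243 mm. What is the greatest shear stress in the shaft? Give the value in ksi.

1.07 ksi

Under the same torque, τ_max = 16T/(πd³) is largest where d is smallest — segment AB (d = 210 mm).
τ_max = 16·13400/(π·(0.210)³) = 7.369×10^6 Pa.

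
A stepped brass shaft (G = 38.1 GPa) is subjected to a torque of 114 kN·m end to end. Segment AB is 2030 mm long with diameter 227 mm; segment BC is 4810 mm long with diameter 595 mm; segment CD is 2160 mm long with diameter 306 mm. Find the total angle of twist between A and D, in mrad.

32.0 mrad

J_AB = π(0.227)⁴/32 = 2.61×10^-4 m⁴; J_BC = π(0.595)⁴/32 = 0.0123 m⁴; J_CD = π(0.306)⁴/32 = 8.61×10^-4 m⁴.
θ = (T/G)·Σ L_i/J_i = (114000/38.1×10⁹)·(2.03/2.61×10^-4 + 4.81/0.0123 + 2.16/8.61×10^-4) = 0.03198 rad.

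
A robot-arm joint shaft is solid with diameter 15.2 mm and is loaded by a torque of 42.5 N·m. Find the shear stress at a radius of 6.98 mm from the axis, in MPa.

56.6 MPa

J = πd⁴/32 = π(0.0152)⁴/32 = 5.241×10^-9 m⁴.
Shear stress varies linearly with radius: τ = T·r/J = 42.50 × 0.00698 / 5.241×10^-9 = 5.661×10^7 Pa.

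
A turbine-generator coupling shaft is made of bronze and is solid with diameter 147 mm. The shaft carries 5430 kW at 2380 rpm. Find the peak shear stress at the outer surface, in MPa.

ω = 2π·2380/60 = 249.2 rad/s, so T = P/ω = 5430×10³ / 249.2 = 21790 N·m.
J = πd⁴/32 = π(0.147)⁴/32 = 4.584×10^-5 m⁴.
τ_max = T·r/J = 21790 × 0.0735 / 4.584×10^-5 = 3.493×10^7 Pa.

34.9 MPa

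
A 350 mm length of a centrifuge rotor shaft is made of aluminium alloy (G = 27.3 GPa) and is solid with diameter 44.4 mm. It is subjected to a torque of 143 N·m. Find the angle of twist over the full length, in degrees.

J = πd⁴/32 = π(0.0444)⁴/32 = 3.815×10^-7 m⁴.
θ = T·L/(G·J) = 143.0 × 0.350 / (27.3×10⁹ × 3.815×10^-7) = 4.805×10^-3 rad.

0.275°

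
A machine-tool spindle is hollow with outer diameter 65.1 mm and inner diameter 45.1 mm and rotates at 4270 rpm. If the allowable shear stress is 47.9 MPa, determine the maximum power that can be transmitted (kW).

893 kW

J = π(d_o⁴ − d_i⁴)/32 = π(0.0651⁴ − 0.0451⁴)/32 = 1.357×10^-6 m⁴.
T_max = τ_allow·J/r = 4.79×10^7 × 1.357×10^-6 / 0.0325 = 1997 N·m.
ω = 2π·4270/60 = 447.2 rad/s, so P_max = T_max·ω = 8.930×10^5 W.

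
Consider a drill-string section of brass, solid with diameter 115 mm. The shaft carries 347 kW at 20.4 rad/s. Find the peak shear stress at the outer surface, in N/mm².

ω = 20.4 rad/s, so T = P/ω = 347×10³ / 20.40 = 17010 N·m.
J = πd⁴/32 = π(0.115)⁴/32 = 1.717×10^-5 m⁴.
τ_max = T·r/J = 17010 × 0.0575 / 1.717×10^-5 = 5.696×10^7 Pa.

57.0 N/mm²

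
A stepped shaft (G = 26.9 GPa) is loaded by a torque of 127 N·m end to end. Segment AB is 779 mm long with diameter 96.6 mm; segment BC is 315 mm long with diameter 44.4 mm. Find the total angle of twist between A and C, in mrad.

4.33 mrad

J_AB = π(0.0966)⁴/32 = 8.55×10^-6 m⁴; J_BC = π(0.0444)⁴/32 = 3.82×10^-7 m⁴.
θ = (T/G)·Σ L_i/J_i = (127.0/26.9×10⁹)·(0.779/8.55×10^-6 + 0.315/3.82×10^-7) = 4.328×10^-3 rad.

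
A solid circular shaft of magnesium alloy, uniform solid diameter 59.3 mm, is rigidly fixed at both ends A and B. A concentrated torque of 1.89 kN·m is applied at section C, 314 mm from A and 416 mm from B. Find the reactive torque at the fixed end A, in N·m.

With uniform GJ and both ends fixed, compatibility θ_AC = θ_CB gives T_A·a = T_B·b, together with T_A + T_B = T₀.
T_A = T₀·b/(a+b) = 1890·416/730.0 = 1077 N·m; T_B = 813.0 N·m.

1080 N·m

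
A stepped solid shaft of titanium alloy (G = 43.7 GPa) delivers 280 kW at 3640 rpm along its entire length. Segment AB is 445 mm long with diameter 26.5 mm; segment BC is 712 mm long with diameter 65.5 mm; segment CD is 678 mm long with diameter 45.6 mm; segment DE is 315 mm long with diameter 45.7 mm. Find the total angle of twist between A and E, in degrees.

ω = 2π·3640/60 = 381.2 rad/s, so T = P/ω = 280×10³ / 381.2 = 734.6 N·m.
J_AB = π(0.0265)⁴/32 = 4.84×10^-8 m⁴; J_BC = π(0.0655)⁴/32 = 1.81×10^-6 m⁴; J_CD = π(0.0456)⁴/32 = 4.24×10^-7 m⁴; J_DE = π(0.0457)⁴/32 = 4.28×10^-7 m⁴.
θ = (T/G)·Σ L_i/J_i = (734.6/43.7×10⁹)·(0.445/4.84×10^-8 + 0.712/1.81×10^-6 + 0.678/4.24×10^-7 + 0.315/4.28×10^-7) = 0.2003 rad.

11.5°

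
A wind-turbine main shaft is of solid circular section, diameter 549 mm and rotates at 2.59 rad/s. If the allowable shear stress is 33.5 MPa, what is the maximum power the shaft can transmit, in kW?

2820 kW

J = πd⁴/32 = π(0.549)⁴/32 = 8.918×10^-3 m⁴.
T_max = τ_allow·J/r = 3.35×10^7 × 8.918×10^-3 / 0.275 = 1.088e6 N·m.
ω = 2.59 rad/s, so P_max = T_max·ω = 2.819×10^6 W.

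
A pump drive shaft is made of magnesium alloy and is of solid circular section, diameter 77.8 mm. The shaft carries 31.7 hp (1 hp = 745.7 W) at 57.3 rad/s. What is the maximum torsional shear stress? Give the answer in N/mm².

ω = 57.3 rad/s, so T = P/ω = 31.7×745.7 / 57.30 = 412.5 N·m.
J = πd⁴/32 = π(0.0778)⁴/32 = 3.597×10^-6 m⁴.
τ_max = T·r/J = 412.5 × 0.0389 / 3.597×10^-6 = 4.462×10^6 Pa.

4.46 N/mm²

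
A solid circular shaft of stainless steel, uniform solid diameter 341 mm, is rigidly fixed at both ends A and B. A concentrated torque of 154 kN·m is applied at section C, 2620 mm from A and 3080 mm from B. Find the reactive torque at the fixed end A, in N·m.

83200 N·m

With uniform GJ and both ends fixed, compatibility θ_AC = θ_CB gives T_A·a = T_B·b, together with T_A + T_B = T₀.
T_A = T₀·b/(a+b) = 154000·3080/5700 = 83210 N·m; T_B = 70790 N·m.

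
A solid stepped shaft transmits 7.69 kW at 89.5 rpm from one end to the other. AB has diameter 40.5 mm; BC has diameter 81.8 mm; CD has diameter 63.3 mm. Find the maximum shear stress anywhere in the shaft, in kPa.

ω = 2π·89.5/60 = 9.372 rad/s, so T = P/ω = 7.69×10³ / 9.372 = 820.5 N·m.
Under the same torque, τ_max = 16T/(πd³) is largest where d is smallest — segment AB (d = 40.5 mm).
τ_max = 16·820.5/(π·(0.0405)³) = 6.290×10^7 Pa.

62900 kPa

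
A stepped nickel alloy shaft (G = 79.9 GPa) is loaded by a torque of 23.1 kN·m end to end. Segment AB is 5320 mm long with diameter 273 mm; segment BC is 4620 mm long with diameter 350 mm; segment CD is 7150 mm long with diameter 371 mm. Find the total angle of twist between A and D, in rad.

J_AB = π(0.273)⁴/32 = 5.45×10^-4 m⁴; J_BC = π(0.350)⁴/32 = 1.47×10^-3 m⁴; J_CD = π(0.371)⁴/32 = 1.86×10^-3 m⁴.
θ = (T/G)·Σ L_i/J_i = (23100/79.9×10⁹)·(5.32/5.45×10^-4 + 4.62/1.47×10^-3 + 7.15/1.86×10^-3) = 4.839×10^-3 rad.

0.00484 rad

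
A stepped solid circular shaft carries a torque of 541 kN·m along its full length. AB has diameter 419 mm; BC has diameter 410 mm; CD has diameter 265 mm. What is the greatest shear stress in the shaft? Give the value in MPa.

Under the same torque, τ_max = 16T/(πd³) is largest where d is smallest — segment CD (d = 265 mm).
τ_max = 16·541000/(π·(0.265)³) = 1.481×10^8 Pa.

148 MPa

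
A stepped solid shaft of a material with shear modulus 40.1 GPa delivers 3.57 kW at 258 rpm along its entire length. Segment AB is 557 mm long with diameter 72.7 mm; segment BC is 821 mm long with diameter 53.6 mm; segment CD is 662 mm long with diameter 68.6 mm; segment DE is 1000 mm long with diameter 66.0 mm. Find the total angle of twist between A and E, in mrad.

6.78 mrad

ω = 2π·258/60 = 27.02 rad/s, so T = P/ω = 3.57×10³ / 27.02 = 132.1 N·m.
J_AB = π(0.0727)⁴/32 = 2.74×10^-6 m⁴; J_BC = π(0.0536)⁴/32 = 8.10×10^-7 m⁴; J_CD = π(0.0686)⁴/32 = 2.17×10^-6 m⁴; J_DE = π(0.0660)⁴/32 = 1.86×10^-6 m⁴.
θ = (T/G)·Σ L_i/J_i = (132.1/40.1×10⁹)·(0.557/2.74×10^-6 + 0.821/8.10×10^-7 + 0.662/2.17×10^-6 + 1.00/1.86×10^-6) = 6.780×10^-3 rad.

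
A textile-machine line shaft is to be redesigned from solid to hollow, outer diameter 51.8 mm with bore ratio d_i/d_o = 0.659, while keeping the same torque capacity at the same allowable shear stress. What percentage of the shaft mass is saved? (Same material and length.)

35.0 %

Equal τ_max and T ⇒ the solid shaft needs d_s³ = d_o³(1−k⁴), so d_s = 51.8·(1−0.659⁴)^(1/3) = 48.31 mm.
Area ratio A_h/A_s = d_o²(1−k²)/d_s² = (1−k²)/(1−k⁴)^(2/3) = 0.6503.
Mass saving = 1 − 0.6503 = 35.0 %.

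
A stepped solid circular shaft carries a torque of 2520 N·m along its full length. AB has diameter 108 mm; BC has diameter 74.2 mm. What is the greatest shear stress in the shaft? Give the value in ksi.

Under the same torque, τ_max = 16T/(πd³) is largest where d is smallest — segment BC (d = 74.2 mm).
τ_max = 16·2520/(π·(0.0742)³) = 3.142×10^7 Pa.

4.56 ksi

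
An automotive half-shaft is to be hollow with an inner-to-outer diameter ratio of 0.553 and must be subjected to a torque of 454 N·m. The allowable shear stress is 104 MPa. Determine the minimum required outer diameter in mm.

For a hollow shaft with d_i/d_o = 0.553: τ_max = 16T/(π d_o³ (1−k⁴)), so d_o = [16T/(π τ_allow (1−k⁴))]^(1/3) = [16·454.0/(π·1.04×10^8·0.9065)]^(1/3) = 0.02905 m.

29.1 mm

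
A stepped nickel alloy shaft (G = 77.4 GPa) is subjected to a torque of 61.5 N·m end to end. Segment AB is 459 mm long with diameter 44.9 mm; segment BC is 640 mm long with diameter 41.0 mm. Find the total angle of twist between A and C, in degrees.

J_AB = π(0.0449)⁴/32 = 3.99×10^-7 m⁴; J_BC = π(0.0410)⁴/32 = 2.77×10^-7 m⁴.
θ = (T/G)·Σ L_i/J_i = (61.50/77.4×10⁹)·(0.459/3.99×10^-7 + 0.640/2.77×10^-7) = 2.747×10^-3 rad.

0.157°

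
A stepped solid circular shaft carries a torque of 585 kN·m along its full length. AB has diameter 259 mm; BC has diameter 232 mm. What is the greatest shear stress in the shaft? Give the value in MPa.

Under the same torque, τ_max = 16T/(πd³) is largest where d is smallest — segment BC (d = 232 mm).
τ_max = 16·585000/(π·(0.232)³) = 2.386×10^8 Pa.

239 MPa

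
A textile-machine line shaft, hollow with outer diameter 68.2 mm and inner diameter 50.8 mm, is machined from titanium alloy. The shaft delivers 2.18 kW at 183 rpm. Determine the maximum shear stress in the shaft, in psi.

ω = 2π·183/60 = 19.16 rad/s, so T = P/ω = 2.18×10³ / 19.16 = 113.8 N·m.
J = π(d_o⁴ − d_i⁴)/32 = π(0.0682⁴ − 0.0508⁴)/32 = 1.470×10^-6 m⁴.
τ_max = T·r/J = 113.8 × 0.0341 / 1.470×10^-6 = 2.639×10^6 Pa.

383 psi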